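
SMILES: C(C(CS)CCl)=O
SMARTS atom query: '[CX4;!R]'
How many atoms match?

3

The query [CX4;!R] means: aliphatic carbon with four total connections, not in a ring.
Check the 7 heavy atoms by environment: 3× C (X4, acyclic) → match; 1× C (X3, acyclic) → no; 1× O (X1, acyclic) → no; 1× S (X2, acyclic) → no; 1× Cl (X1, acyclic) → no.
That gives 3 matching atoms.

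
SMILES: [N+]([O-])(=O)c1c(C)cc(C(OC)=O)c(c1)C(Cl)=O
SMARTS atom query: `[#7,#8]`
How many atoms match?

The query [#7,#8] means: nitrogen or oxygen (comma = OR).
Check the 17 heavy atoms by environment: 6× c (aromatic) → no; 1× N (charge +1) → match; 1× O (charge -1) → match; 4× O → match; 4× C → no; 1× Cl → no.
Summing the matching environments: 1 + 1 + 4 = 6 matching atoms.

6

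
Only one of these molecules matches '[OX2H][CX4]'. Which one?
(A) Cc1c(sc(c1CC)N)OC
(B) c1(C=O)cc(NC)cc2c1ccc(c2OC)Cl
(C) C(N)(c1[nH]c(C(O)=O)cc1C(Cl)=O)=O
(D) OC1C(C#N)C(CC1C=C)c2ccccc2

D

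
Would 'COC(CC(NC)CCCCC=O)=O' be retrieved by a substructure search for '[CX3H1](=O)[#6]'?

Yes

The pattern [CX3H1](=O)[#6] describes an sp2 carbon with one H, double-bonded to O and single-bonded to carbon — an aldehyde.
The molecule carries an aldehyde (-CHO), whose atoms satisfy every constraint of the query, so the pattern matches.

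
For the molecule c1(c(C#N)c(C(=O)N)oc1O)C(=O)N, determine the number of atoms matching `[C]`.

The query [C] means: uppercase C matches aliphatic (non-aromatic) carbon only.
Check the 14 heavy atoms by environment: 1× o (aromatic) → no; 4× c (aromatic) → no; 3× C → match; 3× N → no; 3× O → no.
That gives 3 matching atoms.

3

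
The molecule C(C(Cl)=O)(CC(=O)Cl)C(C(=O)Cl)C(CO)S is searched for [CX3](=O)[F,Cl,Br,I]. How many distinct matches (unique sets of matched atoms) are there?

3

[CX3](=O)[F,Cl,Br,I] is the SMARTS for an acyl halide: a carbonyl carbon bonded to a halogen.
The molecule carries 3 separate instances of an acyl chloride (-C(=O)Cl) meeting every constraint; each maps to a distinct set of atoms, giving 3 matches.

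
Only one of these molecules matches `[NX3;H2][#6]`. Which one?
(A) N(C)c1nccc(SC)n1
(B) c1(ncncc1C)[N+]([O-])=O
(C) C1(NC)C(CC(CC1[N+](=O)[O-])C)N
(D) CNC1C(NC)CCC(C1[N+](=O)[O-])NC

C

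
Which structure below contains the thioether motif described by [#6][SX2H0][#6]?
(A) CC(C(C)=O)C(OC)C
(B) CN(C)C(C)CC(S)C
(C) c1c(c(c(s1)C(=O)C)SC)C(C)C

C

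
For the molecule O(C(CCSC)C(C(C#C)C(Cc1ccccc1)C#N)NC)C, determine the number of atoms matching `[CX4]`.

10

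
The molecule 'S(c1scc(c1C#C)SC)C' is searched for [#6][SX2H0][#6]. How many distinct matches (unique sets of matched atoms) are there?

2

[#6][SX2H0][#6] is the SMARTS for a thioether: an aliphatic sulfur bridging two carbons with no H on the sulfur.
The molecule carries 2 separate instances of a methylthio ether (-SCH3) meeting every constraint; each maps to a distinct set of atoms, giving 2 matches.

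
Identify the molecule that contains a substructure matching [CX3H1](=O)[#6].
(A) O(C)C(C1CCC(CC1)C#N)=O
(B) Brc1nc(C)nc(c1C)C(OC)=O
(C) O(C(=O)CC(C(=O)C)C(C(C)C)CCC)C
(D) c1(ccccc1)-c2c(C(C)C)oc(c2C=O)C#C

D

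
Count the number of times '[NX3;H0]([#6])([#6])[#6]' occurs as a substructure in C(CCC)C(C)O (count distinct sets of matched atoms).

[NX3;H0]([#6])([#6])[#6] is the SMARTS for a tertiary amine: a trivalent nitrogen with no H, bonded to three carbons.
No fragment in the molecule satisfies every constraint, giving 0 matches.

0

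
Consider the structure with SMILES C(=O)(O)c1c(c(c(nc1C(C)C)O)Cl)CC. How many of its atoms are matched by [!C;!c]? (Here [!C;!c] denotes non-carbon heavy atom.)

5

Check the 16 heavy atoms by environment: 1× n (aromatic) → match; 5× c (aromatic) → no; 1× Cl → match; 6× C → no; 3× O → match.
Summing the matching environments: 1 + 1 + 3 = 5 matching atoms.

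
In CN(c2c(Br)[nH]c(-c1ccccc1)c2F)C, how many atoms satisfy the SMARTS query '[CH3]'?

2

The query [CH3] means: aliphatic carbon with exactly three hydrogens.
Check the 16 heavy atoms by environment: 1× n (aromatic, H1) → no; 5× c (aromatic, H0) → no; 1× F (H0) → no; 1× N (H0) → no; 2× C (H3) → match; 5× c (aromatic, H1) → no; 1× Br (H0) → no.
That gives 2 matching atoms.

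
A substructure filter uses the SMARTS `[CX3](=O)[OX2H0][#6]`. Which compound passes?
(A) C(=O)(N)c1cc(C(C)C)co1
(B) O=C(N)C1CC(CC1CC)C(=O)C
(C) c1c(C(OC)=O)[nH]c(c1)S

C

[CX3](=O)[OX2H0][#6] describes a carbonyl carbon bonded to an oxygen that is itself bonded to carbon (no H on that O) (an ester).
(A) has a primary amide (-C(=O)NH2) but the carbonyl is bonded to N, not to an O-C linkage.
(B) has a primary amide (-C(=O)NH2) but the carbonyl is bonded to N, not to an O-C linkage.
(C) contains a methyl-ester group (-C(=O)OCH3), which satisfies every atom and bond constraint.
So the answer is (C).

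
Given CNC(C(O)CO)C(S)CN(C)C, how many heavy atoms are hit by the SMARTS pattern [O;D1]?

2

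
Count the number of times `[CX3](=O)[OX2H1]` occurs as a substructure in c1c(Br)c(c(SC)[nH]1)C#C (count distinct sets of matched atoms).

0

[CX3](=O)[OX2H1] is the SMARTS for a carboxylic acid: an sp2 carbon double-bonded to O and single-bonded to an -OH oxygen.
No fragment in the molecule satisfies every constraint, giving 0 matches.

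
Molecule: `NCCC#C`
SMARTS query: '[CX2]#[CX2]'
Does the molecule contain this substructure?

Yes

The pattern [CX2]#[CX2] describes a carbon-carbon triple bond — an alkyne.
The molecule carries an ethynyl group (-C#CH), whose atoms satisfy every constraint of the query, so the pattern matches.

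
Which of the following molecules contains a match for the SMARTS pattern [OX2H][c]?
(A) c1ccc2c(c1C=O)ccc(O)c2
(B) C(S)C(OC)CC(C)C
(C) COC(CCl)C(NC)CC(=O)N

A

[OX2H][c] describes a hydroxyl oxygen attached to an aromatic carbon (a phenol).
(A) contains a hydroxyl group (-OH), which satisfies every atom and bond constraint.
(B) has a methoxy ether (-OCH3) but the oxygen has H0, not H1.
(C) has a methoxy ether (-OCH3) but the oxygen has H0, not H1.
So the answer is (A).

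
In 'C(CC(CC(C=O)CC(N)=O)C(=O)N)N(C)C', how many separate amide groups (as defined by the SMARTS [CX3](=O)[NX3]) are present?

2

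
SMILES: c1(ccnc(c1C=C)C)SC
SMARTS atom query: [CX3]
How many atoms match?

2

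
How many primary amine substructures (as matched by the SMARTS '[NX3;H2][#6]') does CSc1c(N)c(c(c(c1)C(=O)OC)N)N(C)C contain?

[NX3;H2][#6] is the SMARTS for a primary amine: a trivalent nitrogen with two H attached to carbon.
The molecule carries 2 separate instances of a primary amino group (-NH2) meeting every constraint; each maps to a distinct set of atoms, giving 2 matches.

2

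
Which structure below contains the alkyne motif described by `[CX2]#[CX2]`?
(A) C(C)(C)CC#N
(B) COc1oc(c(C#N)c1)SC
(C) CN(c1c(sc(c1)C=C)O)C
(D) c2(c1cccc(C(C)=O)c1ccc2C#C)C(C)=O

D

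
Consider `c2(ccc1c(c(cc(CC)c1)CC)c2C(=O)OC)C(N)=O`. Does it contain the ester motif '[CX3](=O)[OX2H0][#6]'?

Yes

The pattern [CX3](=O)[OX2H0][#6] describes a carbonyl carbon bonded to an oxygen that is itself bonded to carbon (no H on that O) — an ester.
The molecule carries a methyl-ester group (-C(=O)OCH3), whose atoms satisfy every constraint of the query, so the pattern matches.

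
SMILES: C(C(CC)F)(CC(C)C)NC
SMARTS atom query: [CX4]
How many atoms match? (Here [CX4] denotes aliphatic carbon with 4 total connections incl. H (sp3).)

Check the 11 heavy atoms by environment: 9× C (X4) → match; 1× F (X1) → no; 1× N (X3) → no.
That gives 9 matching atoms.

9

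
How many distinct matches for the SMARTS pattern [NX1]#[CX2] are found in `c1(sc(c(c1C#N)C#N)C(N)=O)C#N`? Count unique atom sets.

[NX1]#[CX2] is the SMARTS for a nitrile: a nitrogen triple-bonded to a two-connected carbon.
The molecule carries 3 separate instances of a nitrile (-C#N) meeting every constraint; each maps to a distinct set of atoms, giving 3 matches.

3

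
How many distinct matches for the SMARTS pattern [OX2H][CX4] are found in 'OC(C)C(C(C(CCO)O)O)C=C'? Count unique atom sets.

4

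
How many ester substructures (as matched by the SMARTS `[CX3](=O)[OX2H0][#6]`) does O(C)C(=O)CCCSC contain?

1

[CX3](=O)[OX2H0][#6] is the SMARTS for an ester: a carbonyl carbon bonded to an oxygen that is itself bonded to carbon (no H on that O).
Exactly one fragment in the molecule meets all constraints, giving 1 match.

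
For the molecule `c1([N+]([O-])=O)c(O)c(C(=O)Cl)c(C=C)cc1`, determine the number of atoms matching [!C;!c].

6

The query [!C;!c] means: neither aliphatic nor aromatic carbon — same as [!#6].
Check the 15 heavy atoms by environment: 6× c (aromatic) → no; 3× O → match; 3× C → no; 1× Cl → match; 1× N (charge +1) → match; 1× O (charge -1) → match.
Summing the matching environments: 3 + 1 + 1 + 1 = 6 matching atoms.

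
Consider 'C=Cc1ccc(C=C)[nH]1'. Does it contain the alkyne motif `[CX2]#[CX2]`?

No

The pattern [CX2]#[CX2] describes a carbon-carbon triple bond — an alkyne.
The closest candidate here is a vinyl group (-CH=CH2), but the C=C is a double bond; both carbons are CX3, not CX2. No other fragment satisfies the full query, so there is no match.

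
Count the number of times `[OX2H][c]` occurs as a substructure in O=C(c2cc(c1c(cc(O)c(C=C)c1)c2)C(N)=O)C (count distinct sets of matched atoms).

1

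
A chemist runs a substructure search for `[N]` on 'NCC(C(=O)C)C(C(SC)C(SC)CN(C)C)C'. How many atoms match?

2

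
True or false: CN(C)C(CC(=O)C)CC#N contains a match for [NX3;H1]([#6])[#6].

False

The pattern [NX3;H1]([#6])[#6] describes a trivalent nitrogen with one H, bonded to two carbons — a secondary amine.
The closest candidate here is a dimethylamino group (-N(CH3)2), but the nitrogen has H0, not H1. No other fragment satisfies the full query, so there is no match.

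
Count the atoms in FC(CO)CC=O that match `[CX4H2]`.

The query [CX4H2] means: sp3 carbon (X4) with exactly two hydrogens.
Check the 7 heavy atoms by environment: 2× C (H2, X4) → match; 1× C (H1, X4) → no; 1× C (H1, X3) → no; 1× O (H0, X1) → no; 1× F (H0, X1) → no; 1× O (H1, X2) → no.
That gives 2 matching atoms.

2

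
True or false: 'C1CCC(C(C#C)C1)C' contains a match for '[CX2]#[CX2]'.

True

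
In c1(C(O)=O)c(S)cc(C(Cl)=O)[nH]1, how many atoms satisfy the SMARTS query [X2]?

2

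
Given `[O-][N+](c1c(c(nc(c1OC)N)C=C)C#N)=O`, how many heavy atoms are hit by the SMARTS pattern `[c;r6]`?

The query [c;r6] means: aromatic carbon that belongs to a six-membered ring.
Check the 16 heavy atoms by environment: 1× n (aromatic, in 6-ring) → no; 5× c (aromatic, in 6-ring) → match; 4× C (acyclic) → no; 2× N (acyclic) → no; 1× N (charge +1, acyclic) → no; 1× O (charge -1, acyclic) → no; 2× O (acyclic) → no.
That gives 5 matching atoms.

5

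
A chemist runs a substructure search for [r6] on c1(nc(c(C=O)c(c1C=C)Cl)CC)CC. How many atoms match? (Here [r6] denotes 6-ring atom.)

6

The query [r6] means: r6 matches atoms in a six-membered ring.
Check the 15 heavy atoms by environment: 1× n (aromatic, in 6-ring) → match; 5× c (aromatic, in 6-ring) → match; 7× C (acyclic) → no; 1× O (acyclic) → no; 1× Cl (acyclic) → no.
Summing the matching environments: 1 + 5 = 6 matching atoms.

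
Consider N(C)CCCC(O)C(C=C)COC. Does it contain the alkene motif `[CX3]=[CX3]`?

Yes

The pattern [CX3]=[CX3] describes a non-aromatic C=C double bond between two sp2 carbons — an alkene.
The molecule carries a vinyl group (-CH=CH2), whose atoms satisfy every constraint of the query, so the pattern matches.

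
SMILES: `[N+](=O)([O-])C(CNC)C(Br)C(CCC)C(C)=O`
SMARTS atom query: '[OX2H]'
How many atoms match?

0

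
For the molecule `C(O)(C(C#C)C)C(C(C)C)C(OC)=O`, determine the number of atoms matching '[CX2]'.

2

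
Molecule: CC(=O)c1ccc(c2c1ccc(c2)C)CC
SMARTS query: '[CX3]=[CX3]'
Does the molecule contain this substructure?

No

The pattern [CX3]=[CX3] describes a non-aromatic C=C double bond between two sp2 carbons — an alkene.
The closest candidate here is an ethyl group (-CH2CH3), but its C-C bond is a single bond between CX4 carbons, not CX3=CX3. No other fragment satisfies the full query, so there is no match.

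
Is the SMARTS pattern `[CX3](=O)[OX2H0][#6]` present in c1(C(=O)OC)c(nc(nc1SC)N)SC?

The pattern [CX3](=O)[OX2H0][#6] describes a carbonyl carbon bonded to an oxygen that is itself bonded to carbon (no H on that O) — an ester.
The molecule carries a methyl-ester group (-C(=O)OCH3), whose atoms satisfy every constraint of the query, so the pattern matches.

Yes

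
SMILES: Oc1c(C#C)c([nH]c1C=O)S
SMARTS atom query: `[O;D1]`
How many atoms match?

2

Check the 11 heavy atoms by environment: 1× n (aromatic, D2) → no; 4× c (aromatic, D3) → no; 2× O (D1) → match; 2× C (D2) → no; 1× C (D1) → no; 1× S (D1) → no.
That gives 2 matching atoms.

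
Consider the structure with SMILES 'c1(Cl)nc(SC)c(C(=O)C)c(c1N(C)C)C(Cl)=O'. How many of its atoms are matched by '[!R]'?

12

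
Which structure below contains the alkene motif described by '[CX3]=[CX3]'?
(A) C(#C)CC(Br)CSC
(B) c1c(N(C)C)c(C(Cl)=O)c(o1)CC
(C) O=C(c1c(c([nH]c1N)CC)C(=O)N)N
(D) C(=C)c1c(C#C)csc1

[CX3]=[CX3] describes a non-aromatic C=C double bond between two sp2 carbons (an alkene).
(A) has an ethynyl group (-C#CH) but the C-C bond is a triple bond, not a double bond.
(B) has an ethyl group (-CH2CH3) but its C-C bond is a single bond between CX4 carbons, not CX3=CX3.
(C) has an ethyl group (-CH2CH3) but its C-C bond is a single bond between CX4 carbons, not CX3=CX3.
(D) contains a vinyl group (-CH=CH2), which satisfies every atom and bond constraint.
So the answer is (D).

D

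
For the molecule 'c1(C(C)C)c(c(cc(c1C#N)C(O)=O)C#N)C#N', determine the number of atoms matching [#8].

2

Check the 18 heavy atoms by environment: 6× c (aromatic) → no; 7× C → no; 3× N → no; 2× O → match.
That gives 2 matching atoms.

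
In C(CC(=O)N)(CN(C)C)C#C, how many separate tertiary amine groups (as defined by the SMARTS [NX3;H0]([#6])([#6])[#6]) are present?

[NX3;H0]([#6])([#6])[#6] is the SMARTS for a tertiary amine: a trivalent nitrogen with no H, bonded to three carbons.
Exactly one fragment in the molecule meets all constraints, giving 1 match.

1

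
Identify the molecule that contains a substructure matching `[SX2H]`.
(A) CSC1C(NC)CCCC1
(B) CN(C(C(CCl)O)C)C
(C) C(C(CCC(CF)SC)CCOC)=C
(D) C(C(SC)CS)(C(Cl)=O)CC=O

[SX2H] describes an aliphatic sulfur with two connections, one being H (a thiol).
(A) has a methylthio ether (-SCH3) but the sulfur has H0 (bonded to two carbons), not H1.
(B) has a hydroxyl group (-OH) but it is an -OH, not an -SH.
(C) has a methylthio ether (-SCH3) but the sulfur has H0 (bonded to two carbons), not H1.
(D) contains a thiol (-SH), which satisfies every atom and bond constraint.
So the answer is (D).

D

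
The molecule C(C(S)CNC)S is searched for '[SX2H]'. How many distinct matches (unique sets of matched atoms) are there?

[SX2H] is the SMARTS for a thiol: an aliphatic sulfur with two connections, one being H.
The molecule carries 2 separate instances of a thiol (-SH) meeting every constraint; each maps to a distinct set of atoms, giving 2 matches.

2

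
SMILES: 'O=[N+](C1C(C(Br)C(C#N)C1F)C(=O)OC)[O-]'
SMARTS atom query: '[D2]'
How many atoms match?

2

Check the 16 heavy atoms by environment: 6× C (D3) → no; 1× N (charge +1, D3) → no; 1× O (charge -1, D1) → no; 2× O (D1) → no; 1× F (D1) → no; 1× C (D2) → match; 1× N (D1) → no; 1× O (D2) → match; 1× C (D1) → no; 1× Br (D1) → no.
Summing the matching environments: 1 + 1 = 2 matching atoms.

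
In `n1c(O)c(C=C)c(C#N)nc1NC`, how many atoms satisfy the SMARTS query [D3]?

4

The query [D3] means: atom with exactly three heavy-atom neighbours.
Check the 13 heavy atoms by environment: 2× n (aromatic, D2) → no; 4× c (aromatic, D3) → match; 1× O (D1) → no; 1× N (D2) → no; 2× C (D1) → no; 2× C (D2) → no; 1× N (D1) → no.
That gives 4 matching atoms.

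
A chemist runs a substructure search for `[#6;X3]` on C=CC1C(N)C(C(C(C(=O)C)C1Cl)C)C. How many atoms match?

3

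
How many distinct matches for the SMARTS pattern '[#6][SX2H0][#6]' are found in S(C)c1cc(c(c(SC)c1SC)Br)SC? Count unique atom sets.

[#6][SX2H0][#6] is the SMARTS for a thioether: an aliphatic sulfur bridging two carbons with no H on the sulfur.
The molecule carries 4 separate instances of a methylthio ether (-SCH3) meeting every constraint; each maps to a distinct set of atoms, giving 4 matches.

4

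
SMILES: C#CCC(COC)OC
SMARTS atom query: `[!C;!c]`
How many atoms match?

Check the 9 heavy atoms by environment: 7× C → no; 2× O → match.
That gives 2 matching atoms.

2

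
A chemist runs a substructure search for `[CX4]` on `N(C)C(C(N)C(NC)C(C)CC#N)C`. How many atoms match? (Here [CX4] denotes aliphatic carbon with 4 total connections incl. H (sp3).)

9

Check the 14 heavy atoms by environment: 9× C (X4) → match; 3× N (X3) → no; 1× C (X2) → no; 1× N (X1) → no.
That gives 9 matching atoms.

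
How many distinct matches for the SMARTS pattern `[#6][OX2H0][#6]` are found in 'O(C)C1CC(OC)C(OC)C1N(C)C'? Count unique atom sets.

[#6][OX2H0][#6] is the SMARTS for an ether: an aliphatic oxygen bridging two carbons with no H on the oxygen.
The molecule carries 3 separate instances of a methoxy ether (-OCH3) meeting every constraint; each maps to a distinct set of atoms, giving 3 matches.

3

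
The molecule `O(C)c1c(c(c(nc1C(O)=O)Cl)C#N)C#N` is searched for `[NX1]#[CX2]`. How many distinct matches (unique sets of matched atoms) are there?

2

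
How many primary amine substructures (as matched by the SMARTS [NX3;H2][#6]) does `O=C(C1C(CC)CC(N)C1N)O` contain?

2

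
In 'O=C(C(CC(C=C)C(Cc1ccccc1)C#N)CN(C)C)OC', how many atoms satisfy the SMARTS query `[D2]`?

11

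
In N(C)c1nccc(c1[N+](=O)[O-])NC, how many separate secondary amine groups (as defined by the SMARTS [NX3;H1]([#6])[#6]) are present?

[NX3;H1]([#6])[#6] is the SMARTS for a secondary amine: a trivalent nitrogen with one H, bonded to two carbons.
The molecule carries 2 separate instances of an N-methylamino group (-NHCH3) meeting every constraint; each maps to a distinct set of atoms, giving 2 matches.

2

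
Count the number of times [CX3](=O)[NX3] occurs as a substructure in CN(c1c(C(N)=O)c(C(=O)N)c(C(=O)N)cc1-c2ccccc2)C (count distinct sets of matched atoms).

3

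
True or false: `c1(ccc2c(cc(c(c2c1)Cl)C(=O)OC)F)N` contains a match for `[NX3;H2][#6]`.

True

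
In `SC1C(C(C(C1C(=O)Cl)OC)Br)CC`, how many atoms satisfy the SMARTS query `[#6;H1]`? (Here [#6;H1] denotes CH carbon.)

5

The query [#6;H1] means: any carbon bearing exactly one hydrogen.
Check the 14 heavy atoms by environment: 5× C (H1) → match; 1× Br (H0) → no; 1× S (H1) → no; 1× C (H2) → no; 2× C (H3) → no; 1× C (H0) → no; 2× O (H0) → no; 1× Cl (H0) → no.
That gives 5 matching atoms.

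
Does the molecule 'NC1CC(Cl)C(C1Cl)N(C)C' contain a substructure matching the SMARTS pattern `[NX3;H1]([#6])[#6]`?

The pattern [NX3;H1]([#6])[#6] describes a trivalent nitrogen with one H, bonded to two carbons — a secondary amine.
The closest candidate here is a dimethylamino group (-N(CH3)2), but the nitrogen has H0, not H1. No other fragment satisfies the full query, so there is no match.

No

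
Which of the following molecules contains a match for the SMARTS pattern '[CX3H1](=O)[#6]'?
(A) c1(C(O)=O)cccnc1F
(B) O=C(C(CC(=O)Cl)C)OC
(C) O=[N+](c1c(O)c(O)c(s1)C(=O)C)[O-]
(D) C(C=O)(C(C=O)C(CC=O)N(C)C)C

D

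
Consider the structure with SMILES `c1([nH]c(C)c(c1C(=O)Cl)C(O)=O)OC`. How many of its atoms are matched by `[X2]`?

2

The query [X2] means: any atom with exactly two total connections (bonds + H).
Check the 14 heavy atoms by environment: 1× n (aromatic, X3) → no; 4× c (aromatic, X3) → no; 2× C (X3) → no; 2× O (X1) → no; 2× O (X2) → match; 1× Cl (X1) → no; 2× C (X4) → no.
That gives 2 matching atoms.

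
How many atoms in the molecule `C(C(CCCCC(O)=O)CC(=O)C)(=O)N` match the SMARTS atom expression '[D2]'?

5

The query [D2] means: atom with exactly two heavy-atom neighbours.
Check the 15 heavy atoms by environment: 5× C (D2) → match; 4× C (D3) → no; 4× O (D1) → no; 1× C (D1) → no; 1× N (D1) → no.
That gives 5 matching atoms.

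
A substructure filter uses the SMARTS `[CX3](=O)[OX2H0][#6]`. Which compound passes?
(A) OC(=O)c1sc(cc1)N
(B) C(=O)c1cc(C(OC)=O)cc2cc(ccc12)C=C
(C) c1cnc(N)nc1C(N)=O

[CX3](=O)[OX2H0][#6] describes a carbonyl carbon bonded to an oxygen that is itself bonded to carbon (no H on that O) (an ester).
(A) has a carboxylic acid group (-C(=O)OH) but the singly-bonded O carries H (OX2H1, not H0).
(B) contains a methyl-ester group (-C(=O)OCH3), which satisfies every atom and bond constraint.
(C) has a primary amide (-C(=O)NH2) but the carbonyl is bonded to N, not to an O-C linkage.
So the answer is (B).

B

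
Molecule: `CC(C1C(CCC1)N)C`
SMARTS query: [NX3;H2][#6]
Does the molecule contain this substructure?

The pattern [NX3;H2][#6] describes a trivalent nitrogen with two H attached to carbon — a primary amine.
The molecule carries a primary amino group (-NH2), whose atoms satisfy every constraint of the query, so the pattern matches.

Yes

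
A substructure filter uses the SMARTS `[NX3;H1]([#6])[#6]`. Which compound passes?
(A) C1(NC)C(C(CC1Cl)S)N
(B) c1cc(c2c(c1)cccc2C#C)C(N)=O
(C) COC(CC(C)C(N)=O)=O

[NX3;H1]([#6])[#6] describes a trivalent nitrogen with one H, bonded to two carbons (a secondary amine).
(A) contains an N-methylamino group (-NHCH3), which satisfies every atom and bond constraint.
(B) has a primary amide (-C(=O)NH2) but the -C(=O)NH2 nitrogen has H2, not H1.
(C) has a primary amide (-C(=O)NH2) but the -C(=O)NH2 nitrogen has H2, not H1.
So the answer is (A).

A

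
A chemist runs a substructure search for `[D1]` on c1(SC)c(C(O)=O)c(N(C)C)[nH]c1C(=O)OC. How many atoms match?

7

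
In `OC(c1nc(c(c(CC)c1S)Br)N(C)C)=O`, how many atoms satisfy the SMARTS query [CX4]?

The query [CX4] means: C with X4: aliphatic carbon with exactly 4 total connections (bonds + H).
Check the 16 heavy atoms by environment: 1× n (aromatic, X2) → no; 5× c (aromatic, X3) → no; 1× S (X2) → no; 4× C (X4) → match; 1× Br (X1) → no; 1× C (X3) → no; 1× O (X1) → no; 1× O (X2) → no; 1× N (X3) → no.
That gives 4 matching atoms.

4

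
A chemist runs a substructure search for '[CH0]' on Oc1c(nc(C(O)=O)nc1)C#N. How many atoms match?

The query [CH0] means: aliphatic carbon with no attached hydrogen.
Check the 12 heavy atoms by environment: 2× n (aromatic, H0) → no; 3× c (aromatic, H0) → no; 1× c (aromatic, H1) → no; 2× O (H1) → no; 2× C (H0) → match; 1× O (H0) → no; 1× N (H0) → no.
That gives 2 matching atoms.

2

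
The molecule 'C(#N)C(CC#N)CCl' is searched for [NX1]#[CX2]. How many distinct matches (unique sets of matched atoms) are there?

2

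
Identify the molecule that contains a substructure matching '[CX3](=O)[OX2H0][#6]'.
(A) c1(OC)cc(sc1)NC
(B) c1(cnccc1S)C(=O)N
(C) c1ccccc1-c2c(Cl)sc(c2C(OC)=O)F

C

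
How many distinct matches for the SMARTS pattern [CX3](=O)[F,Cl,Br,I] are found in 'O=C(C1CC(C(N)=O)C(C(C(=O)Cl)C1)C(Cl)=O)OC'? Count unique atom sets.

2

[CX3](=O)[F,Cl,Br,I] is the SMARTS for an acyl halide: a carbonyl carbon bonded to a halogen.
The molecule carries 2 separate instances of an acyl chloride (-C(=O)Cl) meeting every constraint; each maps to a distinct set of atoms, giving 2 matches.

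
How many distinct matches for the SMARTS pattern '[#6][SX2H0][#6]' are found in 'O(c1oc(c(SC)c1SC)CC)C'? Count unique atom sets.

2

[#6][SX2H0][#6] is the SMARTS for a thioether: an aliphatic sulfur bridging two carbons with no H on the sulfur.
The molecule carries 2 separate instances of a methylthio ether (-SCH3) meeting every constraint; each maps to a distinct set of atoms, giving 2 matches.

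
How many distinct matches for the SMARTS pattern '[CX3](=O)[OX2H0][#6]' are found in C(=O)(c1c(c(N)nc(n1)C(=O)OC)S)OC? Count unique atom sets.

2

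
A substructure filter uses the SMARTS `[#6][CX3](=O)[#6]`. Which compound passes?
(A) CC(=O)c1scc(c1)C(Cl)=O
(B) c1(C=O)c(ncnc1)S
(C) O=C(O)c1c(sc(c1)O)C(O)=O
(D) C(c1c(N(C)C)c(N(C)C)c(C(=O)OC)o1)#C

A

[#6][CX3](=O)[#6] describes a carbonyl carbon (no H) flanked by two carbons (a ketone).
(A) contains an acetyl/ketone group (-C(=O)CH3), which satisfies every atom and bond constraint.
(B) has an aldehyde (-CHO) but the carbonyl carbon has H1, so it is not flanked by two carbons.
(C) has a carboxylic acid group (-C(=O)OH) but one neighbour of the carbonyl carbon is O, not C.
(D) has a methyl-ester group (-C(=O)OCH3) but one neighbour of the carbonyl carbon is O, not C.
So the answer is (A).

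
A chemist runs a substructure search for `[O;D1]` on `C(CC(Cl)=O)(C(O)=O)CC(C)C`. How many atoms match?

The query [O;D1] means: aliphatic oxygen bonded to exactly one heavy atom.
Check the 12 heavy atoms by environment: 2× C (D2) → no; 4× C (D3) → no; 2× C (D1) → no; 3× O (D1) → match; 1× Cl (D1) → no.
That gives 3 matching atoms.

3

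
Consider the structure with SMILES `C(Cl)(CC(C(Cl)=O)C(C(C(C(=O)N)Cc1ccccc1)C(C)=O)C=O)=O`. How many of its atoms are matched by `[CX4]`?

The query [CX4] means: C with X4: aliphatic carbon with exactly 4 total connections (bonds + H).
Check the 26 heavy atoms by environment: 7× C (X4) → match; 5× C (X3) → no; 5× O (X1) → no; 1× N (X3) → no; 2× Cl (X1) → no; 6× c (aromatic, X3) → no.
That gives 7 matching atoms.

7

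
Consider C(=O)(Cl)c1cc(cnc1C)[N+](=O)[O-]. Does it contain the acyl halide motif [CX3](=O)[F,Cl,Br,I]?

Yes

The pattern [CX3](=O)[F,Cl,Br,I] describes a carbonyl carbon bonded to a halogen — an acyl halide.
The molecule carries an acyl chloride (-C(=O)Cl), whose atoms satisfy every constraint of the query, so the pattern matches.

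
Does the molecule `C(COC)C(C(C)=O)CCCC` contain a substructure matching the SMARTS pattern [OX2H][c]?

The pattern [OX2H][c] describes a hydroxyl oxygen attached to an aromatic carbon — a phenol.
The closest candidate here is a methoxy ether (-OCH3), but the oxygen has H0, not H1. No other fragment satisfies the full query, so there is no match.

No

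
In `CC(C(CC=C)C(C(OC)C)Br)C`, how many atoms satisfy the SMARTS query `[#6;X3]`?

2

Check the 13 heavy atoms by environment: 9× C (X4) → no; 2× C (X3) → match; 1× O (X2) → no; 1× Br (X1) → no.
That gives 2 matching atoms.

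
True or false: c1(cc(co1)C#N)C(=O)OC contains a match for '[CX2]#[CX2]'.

False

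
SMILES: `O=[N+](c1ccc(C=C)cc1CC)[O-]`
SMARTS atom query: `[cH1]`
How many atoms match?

3

The query [cH1] means: aromatic carbon bearing exactly one hydrogen.
Check the 13 heavy atoms by environment: 3× c (aromatic, H0) → no; 3× c (aromatic, H1) → match; 1× N (charge +1, H0) → no; 1× O (charge -1, H0) → no; 1× O (H0) → no; 2× C (H2) → no; 1× C (H3) → no; 1× C (H1) → no.
That gives 3 matching atoms.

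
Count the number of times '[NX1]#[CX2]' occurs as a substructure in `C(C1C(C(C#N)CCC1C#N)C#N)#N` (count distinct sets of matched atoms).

4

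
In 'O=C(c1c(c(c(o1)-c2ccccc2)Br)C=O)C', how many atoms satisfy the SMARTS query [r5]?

5

The query [r5] means: r5 matches atoms in a five-membered ring.
Check the 17 heavy atoms by environment: 1× o (aromatic, in 5-ring) → match; 4× c (aromatic, in 5-ring) → match; 3× C (acyclic) → no; 2× O (acyclic) → no; 6× c (aromatic, in 6-ring) → no; 1× Br (acyclic) → no.
Summing the matching environments: 1 + 4 = 5 matching atoms.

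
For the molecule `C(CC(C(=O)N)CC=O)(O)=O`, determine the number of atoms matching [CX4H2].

Check the 11 heavy atoms by environment: 2× C (H2, X4) → match; 1× C (H1, X4) → no; 2× C (H0, X3) → no; 3× O (H0, X1) → no; 1× O (H1, X2) → no; 1× C (H1, X3) → no; 1× N (H2, X3) → no.
That gives 2 matching atoms.

2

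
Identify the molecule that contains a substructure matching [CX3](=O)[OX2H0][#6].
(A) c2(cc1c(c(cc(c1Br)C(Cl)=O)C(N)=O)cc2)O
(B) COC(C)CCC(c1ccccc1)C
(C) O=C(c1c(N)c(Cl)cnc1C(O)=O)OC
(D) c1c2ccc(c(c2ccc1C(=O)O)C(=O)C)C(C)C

[CX3](=O)[OX2H0][#6] describes a carbonyl carbon bonded to an oxygen that is itself bonded to carbon (no H on that O) (an ester).
(A) has a primary amide (-C(=O)NH2) but the carbonyl is bonded to N, not to an O-C linkage.
(B) has a methoxy ether (-OCH3) but the ether oxygen is not adjacent to a C=O carbon.
(C) contains a methyl-ester group (-C(=O)OCH3), which satisfies every atom and bond constraint.
(D) has a carboxylic acid group (-C(=O)OH) but the singly-bonded O carries H (OX2H1, not H0).
So the answer is (C).

C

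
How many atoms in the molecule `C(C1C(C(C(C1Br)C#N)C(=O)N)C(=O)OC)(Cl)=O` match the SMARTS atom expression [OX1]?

3

The query [OX1] means: aliphatic oxygen with one total connection — typically a carbonyl =O or an oxide.
Check the 18 heavy atoms by environment: 6× C (X4) → no; 1× Br (X1) → no; 3× C (X3) → no; 3× O (X1) → match; 1× N (X3) → no; 1× Cl (X1) → no; 1× O (X2) → no; 1× C (X2) → no; 1× N (X1) → no.
That gives 3 matching atoms.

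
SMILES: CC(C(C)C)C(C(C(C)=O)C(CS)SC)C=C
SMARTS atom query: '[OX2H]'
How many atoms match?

The query [OX2H] means: aliphatic oxygen with two connections, one of which is H — an -OH oxygen.
Check the 17 heavy atoms by environment: 1× C (H2, X4) → no; 5× C (H1, X4) → no; 5× C (H3, X4) → no; 1× S (H1, X2) → no; 1× S (H0, X2) → no; 1× C (H1, X3) → no; 1× C (H2, X3) → no; 1× C (H0, X3) → no; 1× O (H0, X1) → no.
No environment satisfies the query, so 0 matching atoms.

0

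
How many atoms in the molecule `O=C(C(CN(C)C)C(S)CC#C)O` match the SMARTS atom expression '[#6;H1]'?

3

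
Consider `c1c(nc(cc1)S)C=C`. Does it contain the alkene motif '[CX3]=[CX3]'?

Yes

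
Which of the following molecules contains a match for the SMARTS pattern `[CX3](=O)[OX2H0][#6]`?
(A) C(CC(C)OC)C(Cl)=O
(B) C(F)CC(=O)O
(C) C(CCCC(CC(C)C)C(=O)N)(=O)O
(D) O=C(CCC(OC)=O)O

[CX3](=O)[OX2H0][#6] describes a carbonyl carbon bonded to an oxygen that is itself bonded to carbon (no H on that O) (an ester).
(A) has a methoxy ether (-OCH3) but the ether oxygen is not adjacent to a C=O carbon.
(B) has a carboxylic acid group (-C(=O)OH) but the singly-bonded O carries H (OX2H1, not H0).
(C) has a primary amide (-C(=O)NH2) but the carbonyl is bonded to N, not to an O-C linkage.
(D) contains a methyl-ester group (-C(=O)OCH3), which satisfies every atom and bond constraint.
So the answer is (D).

D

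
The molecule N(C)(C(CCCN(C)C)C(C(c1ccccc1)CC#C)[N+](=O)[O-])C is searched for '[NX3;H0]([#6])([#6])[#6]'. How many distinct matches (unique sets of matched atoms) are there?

2

[NX3;H0]([#6])([#6])[#6] is the SMARTS for a tertiary amine: a trivalent nitrogen with no H, bonded to three carbons.
The molecule carries 2 separate instances of a dimethylamino group (-N(CH3)2) meeting every constraint; each maps to a distinct set of atoms, giving 2 matches.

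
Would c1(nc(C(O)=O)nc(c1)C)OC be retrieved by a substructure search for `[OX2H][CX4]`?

No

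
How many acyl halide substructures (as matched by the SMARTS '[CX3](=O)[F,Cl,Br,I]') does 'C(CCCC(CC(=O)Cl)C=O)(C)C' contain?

1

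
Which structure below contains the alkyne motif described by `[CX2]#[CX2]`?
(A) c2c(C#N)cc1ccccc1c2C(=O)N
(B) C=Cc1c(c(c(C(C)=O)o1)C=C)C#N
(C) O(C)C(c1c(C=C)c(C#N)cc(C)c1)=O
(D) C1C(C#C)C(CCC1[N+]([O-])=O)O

[CX2]#[CX2] describes a carbon-carbon triple bond (an alkyne).
(A) has a nitrile (-C#N) but the triple bond is C#N, not C#C.
(B) has a vinyl group (-CH=CH2) but the C=C is a double bond; both carbons are CX3, not CX2.
(C) has a vinyl group (-CH=CH2) but the C=C is a double bond; both carbons are CX3, not CX2.
(D) contains an ethynyl group (-C#CH), which satisfies every atom and bond constraint.
So the answer is (D).

D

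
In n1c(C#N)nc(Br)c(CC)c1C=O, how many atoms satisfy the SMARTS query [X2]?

3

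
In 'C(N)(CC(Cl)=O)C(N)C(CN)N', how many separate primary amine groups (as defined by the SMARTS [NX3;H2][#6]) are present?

[NX3;H2][#6] is the SMARTS for a primary amine: a trivalent nitrogen with two H attached to carbon.
The molecule carries 4 separate instances of a primary amino group (-NH2) meeting every constraint; each maps to a distinct set of atoms, giving 4 matches.

4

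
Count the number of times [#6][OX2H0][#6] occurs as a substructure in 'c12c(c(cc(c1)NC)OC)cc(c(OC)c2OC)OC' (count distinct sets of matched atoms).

[#6][OX2H0][#6] is the SMARTS for an ether: an aliphatic oxygen bridging two carbons with no H on the oxygen.
The molecule carries 4 separate instances of a methoxy ether (-OCH3) meeting every constraint; each maps to a distinct set of atoms, giving 4 matches.

4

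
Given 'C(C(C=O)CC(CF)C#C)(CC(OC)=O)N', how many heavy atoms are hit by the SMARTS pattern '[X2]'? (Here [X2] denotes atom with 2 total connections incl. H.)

3

Check the 16 heavy atoms by environment: 7× C (X4) → no; 2× C (X3) → no; 2× O (X1) → no; 1× O (X2) → match; 1× F (X1) → no; 2× C (X2) → match; 1× N (X3) → no.
Summing the matching environments: 1 + 2 = 3 matching atoms.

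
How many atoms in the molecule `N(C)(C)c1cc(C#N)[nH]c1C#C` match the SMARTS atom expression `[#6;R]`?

4

The query [#6;R] means: carbon that is part of a ring.
Check the 12 heavy atoms by environment: 1× n (aromatic, in 5-ring) → no; 4× c (aromatic, in 5-ring) → match; 2× N (acyclic) → no; 5× C (acyclic) → no.
That gives 4 matching atoms.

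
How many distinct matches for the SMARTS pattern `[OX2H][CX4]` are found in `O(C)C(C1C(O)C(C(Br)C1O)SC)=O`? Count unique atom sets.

[OX2H][CX4] is the SMARTS for an aliphatic alcohol: a hydroxyl oxygen bound to an sp3 (X4) carbon.
The molecule carries 2 separate instances of a hydroxyl group (-OH) meeting every constraint; each maps to a distinct set of atoms, giving 2 matches.

2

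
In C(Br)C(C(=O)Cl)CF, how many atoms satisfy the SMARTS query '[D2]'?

2

The query [D2] means: atom with exactly two heavy-atom neighbours.
Check the 8 heavy atoms by environment: 2× C (D2) → match; 2× C (D3) → no; 1× O (D1) → no; 1× Cl (D1) → no; 1× Br (D1) → no; 1× F (D1) → no.
That gives 2 matching atoms.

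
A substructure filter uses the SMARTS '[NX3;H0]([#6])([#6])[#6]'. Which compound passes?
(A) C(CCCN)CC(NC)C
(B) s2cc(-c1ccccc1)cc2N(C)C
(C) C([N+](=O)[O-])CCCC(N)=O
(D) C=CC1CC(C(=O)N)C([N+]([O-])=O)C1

[NX3;H0]([#6])([#6])[#6] describes a trivalent nitrogen with no H, bonded to three carbons (a tertiary amine).
(A) has a primary amino group (-NH2) but the nitrogen has H2, not H0 with three carbons.
(B) contains a dimethylamino group (-N(CH3)2), which satisfies every atom and bond constraint.
(C) has a primary amide (-C(=O)NH2) but the amide nitrogen has H2 and only one carbon neighbour.
(D) has a primary amide (-C(=O)NH2) but the amide nitrogen has H2 and only one carbon neighbour.
So the answer is (B).

B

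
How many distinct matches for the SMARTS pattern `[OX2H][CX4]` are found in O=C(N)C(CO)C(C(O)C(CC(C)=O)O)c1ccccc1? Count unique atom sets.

3

[OX2H][CX4] is the SMARTS for an aliphatic alcohol: a hydroxyl oxygen bound to an sp3 (X4) carbon.
The molecule carries 3 separate instances of a hydroxyl group (-OH) meeting every constraint; each maps to a distinct set of atoms, giving 3 matches.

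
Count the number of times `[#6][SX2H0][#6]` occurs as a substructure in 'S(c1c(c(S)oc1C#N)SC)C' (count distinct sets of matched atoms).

2

[#6][SX2H0][#6] is the SMARTS for a thioether: an aliphatic sulfur bridging two carbons with no H on the sulfur.
The molecule carries 2 separate instances of a methylthio ether (-SCH3) meeting every constraint; each maps to a distinct set of atoms, giving 2 matches.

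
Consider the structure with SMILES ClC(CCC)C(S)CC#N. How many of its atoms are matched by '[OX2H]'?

0

The query [OX2H] means: aliphatic oxygen with two connections, one of which is H — an -OH oxygen.
Check the 10 heavy atoms by environment: 3× C (H2, X4) → no; 2× C (H1, X4) → no; 1× C (H3, X4) → no; 1× S (H1, X2) → no; 1× C (H0, X2) → no; 1× N (H0, X1) → no; 1× Cl (H0, X1) → no.
No environment satisfies the query, so 0 matching atoms.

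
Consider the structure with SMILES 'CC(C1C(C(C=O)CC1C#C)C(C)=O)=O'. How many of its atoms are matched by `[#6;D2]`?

3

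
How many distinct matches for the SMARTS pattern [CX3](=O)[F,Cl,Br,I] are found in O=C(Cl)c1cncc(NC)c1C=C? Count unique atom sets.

1

[CX3](=O)[F,Cl,Br,I] is the SMARTS for an acyl halide: a carbonyl carbon bonded to a halogen.
Exactly one fragment in the molecule meets all constraints, giving 1 match.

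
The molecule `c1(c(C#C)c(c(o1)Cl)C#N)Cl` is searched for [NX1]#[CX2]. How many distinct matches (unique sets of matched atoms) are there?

[NX1]#[CX2] is the SMARTS for a nitrile: a nitrogen triple-bonded to a two-connected carbon.
Exactly one fragment in the molecule meets all constraints, giving 1 match.

1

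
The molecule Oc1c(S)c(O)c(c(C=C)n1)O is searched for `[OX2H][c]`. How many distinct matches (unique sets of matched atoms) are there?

[OX2H][c] is the SMARTS for a phenol: a hydroxyl oxygen attached to an aromatic carbon.
The molecule carries 3 separate instances of a hydroxyl group (-OH) meeting every constraint; each maps to a distinct set of atoms, giving 3 matches.

3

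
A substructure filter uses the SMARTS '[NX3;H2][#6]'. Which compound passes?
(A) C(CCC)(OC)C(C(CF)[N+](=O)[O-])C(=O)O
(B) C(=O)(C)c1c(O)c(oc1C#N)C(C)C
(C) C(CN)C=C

C

[NX3;H2][#6] describes a trivalent nitrogen with two H attached to carbon (a primary amine).
(A) has a nitro group (-[N+](=O)[O-]) but the nitrogen is [N+] with no H, not NX3H2.
(B) has a nitrile (-C#N) but the nitrogen is NX1 (triple-bonded), not NX3 with two H.
(C) contains a primary amino group (-NH2), which satisfies every atom and bond constraint.
So the answer is (C).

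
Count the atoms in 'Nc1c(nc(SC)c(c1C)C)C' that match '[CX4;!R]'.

The query [CX4;!R] means: aliphatic carbon with four total connections, not in a ring.
Check the 12 heavy atoms by environment: 1× n (aromatic, X2, in 6-ring) → no; 5× c (aromatic, X3, in 6-ring) → no; 1× S (X2, acyclic) → no; 4× C (X4, acyclic) → match; 1× N (X3, acyclic) → no.
That gives 4 matching atoms.

4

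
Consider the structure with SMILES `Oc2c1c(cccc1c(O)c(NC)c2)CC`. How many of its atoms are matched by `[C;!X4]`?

0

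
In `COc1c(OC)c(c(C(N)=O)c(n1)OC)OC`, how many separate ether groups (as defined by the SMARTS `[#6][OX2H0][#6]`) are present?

[#6][OX2H0][#6] is the SMARTS for an ether: an aliphatic oxygen bridging two carbons with no H on the oxygen.
The molecule carries 4 separate instances of a methoxy ether (-OCH3) meeting every constraint; each maps to a distinct set of atoms, giving 4 matches.

4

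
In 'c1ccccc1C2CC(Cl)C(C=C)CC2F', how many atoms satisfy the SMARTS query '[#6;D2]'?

The query [#6;D2] means: any carbon bonded to exactly two heavy atoms.
Check the 16 heavy atoms by environment: 3× C (D2) → match; 4× C (D3) → no; 1× C (D1) → no; 1× F (D1) → no; 1× Cl (D1) → no; 1× c (aromatic, D3) → no; 5× c (aromatic, D2) → match.
Summing the matching environments: 3 + 5 = 8 matching atoms.

8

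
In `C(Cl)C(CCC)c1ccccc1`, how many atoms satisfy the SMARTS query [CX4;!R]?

Check the 12 heavy atoms by environment: 5× C (X4, acyclic) → match; 1× Cl (X1, acyclic) → no; 6× c (aromatic, X3, in 6-ring) → no.
That gives 5 matching atoms.

5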